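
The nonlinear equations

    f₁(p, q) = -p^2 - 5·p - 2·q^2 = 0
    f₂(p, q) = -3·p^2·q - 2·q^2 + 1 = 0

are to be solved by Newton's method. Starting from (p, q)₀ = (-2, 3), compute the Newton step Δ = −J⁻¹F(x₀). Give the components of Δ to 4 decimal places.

At (-2, 3): F = (-12.0000, -53.0000).
Jacobian J = [[-2·p - 5, -4·q], [-6·p·q, -3·p^2 - 4·q]].
At the point, J = [[-1.0000, -12.0000], [36.0000, -24.0000]] (det J = 456.0000).
Solving J·Δ = −F gives Δ = (0.7632, -1.0636).

(0.7632, -1.0636)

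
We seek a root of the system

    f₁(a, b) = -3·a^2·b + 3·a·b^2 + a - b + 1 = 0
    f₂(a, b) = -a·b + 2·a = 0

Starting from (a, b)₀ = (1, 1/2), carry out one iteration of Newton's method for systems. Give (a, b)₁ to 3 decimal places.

(0.727, 1.591)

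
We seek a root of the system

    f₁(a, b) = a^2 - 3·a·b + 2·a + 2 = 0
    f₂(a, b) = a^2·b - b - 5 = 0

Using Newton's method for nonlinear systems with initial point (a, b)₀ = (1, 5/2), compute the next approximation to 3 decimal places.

(2.000, 0.500)

At (1, 5/2): F = (-2.500, -5.000).
Jacobian J = [[2·a - 3·b + 2, -3·a], [2·a·b, a^2 - 1]].
At the point, J = [[-3.500, -3.000], [5.000, 0.000]] (det J = 15.000).
Solving J·Δ = −F gives Δ = (1.000, -2.000).
Then the next iterate is (a, b)₁ = (2.000, 0.500).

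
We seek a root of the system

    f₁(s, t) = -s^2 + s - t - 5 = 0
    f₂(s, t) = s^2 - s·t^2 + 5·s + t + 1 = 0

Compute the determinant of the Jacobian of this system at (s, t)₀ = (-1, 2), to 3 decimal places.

J = [[-2·s + 1, -1], [2·s - t^2 + 5, -2·s·t + 1]].
At the point, J = [[3.000, -1.000], [-1.000, 5.000]].
det J = 14.000.

14.000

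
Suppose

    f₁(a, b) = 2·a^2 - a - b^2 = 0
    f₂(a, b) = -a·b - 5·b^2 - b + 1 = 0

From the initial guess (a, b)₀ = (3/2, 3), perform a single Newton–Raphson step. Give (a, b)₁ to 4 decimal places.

(0.8684, 1.4737)

At (3/2, 3): F = (-6.0000, -51.5000).
Jacobian J = [[4·a - 1, -2·b], [-b, -a - 10·b - 1]].
At the point, J = [[5.0000, -6.0000], [-3.0000, -32.5000]] (det J = -180.5000).
Solving J·Δ = −F gives Δ = (-0.6316, -1.5263).
Then the next iterate is (a, b)₁ = (0.8684, 1.4737).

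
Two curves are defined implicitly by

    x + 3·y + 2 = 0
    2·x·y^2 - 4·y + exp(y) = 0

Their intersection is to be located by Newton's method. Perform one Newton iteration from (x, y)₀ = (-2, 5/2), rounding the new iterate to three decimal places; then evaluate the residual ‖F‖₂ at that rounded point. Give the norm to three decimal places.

At (-2, 5/2): F = (7.500, -22.81751).
Jacobian J = [[1, 3], [2·y^2, 4·x·y + exp(y) - 4]].
At the point, J = [[1.000, 3.000], [12.500, -11.81751]] (det J = -49.31751).
Solving J·Δ = −F gives Δ = (-0.409, -2.364).
Then the next iterate is (x, y)₁ = (-2.409, 0.136).
Re-evaluating at (-2.409, 0.136): F = (-0.001, 0.51257), so ‖F‖₂ = 0.513.

0.513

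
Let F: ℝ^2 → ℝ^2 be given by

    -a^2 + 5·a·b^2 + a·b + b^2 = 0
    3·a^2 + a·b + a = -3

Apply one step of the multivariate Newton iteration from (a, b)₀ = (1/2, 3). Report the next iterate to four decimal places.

(-0.3445, 3.3228)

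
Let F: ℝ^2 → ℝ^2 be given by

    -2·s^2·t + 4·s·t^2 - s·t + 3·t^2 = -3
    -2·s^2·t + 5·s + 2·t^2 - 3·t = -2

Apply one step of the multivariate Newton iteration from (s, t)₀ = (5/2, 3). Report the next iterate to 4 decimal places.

(2.1040, 1.8284)

At (5/2, 3): F = (75.0000, -14.0000).
Jacobian J = [[-4·s·t + 4·t^2 - t, -2·s^2 + 8·s·t - s + 6·t], [-4·s·t + 5, -2·s^2 + 4·t - 3]].
At the point, J = [[3.0000, 63.0000], [-25.0000, -3.5000]] (det J = 1564.5000).
Solving J·Δ = −F gives Δ = (-0.3960, -1.1716).
Then the next iterate is (s, t)₁ = (2.1040, 1.8284).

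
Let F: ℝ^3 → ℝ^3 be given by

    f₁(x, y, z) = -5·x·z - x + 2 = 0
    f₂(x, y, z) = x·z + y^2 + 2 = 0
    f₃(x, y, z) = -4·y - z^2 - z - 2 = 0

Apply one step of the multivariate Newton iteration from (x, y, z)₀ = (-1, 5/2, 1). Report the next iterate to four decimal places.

At (-1, 5/2, 1): F = (8.0000, 7.2500, -14.0000).
Jacobian J = [[-5·z - 1, 0, -5·x], [z, 2·y, x], [0, -4, -2·z - 1]].
At the point, J = [[-6.0000, 0.0000, 5.0000], [1.0000, 5.0000, -1.0000], [0.0000, -4.0000, -3.0000]] (det J = 94.0000).
Solving J·Δ = −F gives Δ = (-0.5638, -1.7926, -2.2766).
Then the next iterate is (x, y, z)₁ = (-1.5638, 0.7074, -1.2766).

(-1.5638, 0.7074, -1.2766)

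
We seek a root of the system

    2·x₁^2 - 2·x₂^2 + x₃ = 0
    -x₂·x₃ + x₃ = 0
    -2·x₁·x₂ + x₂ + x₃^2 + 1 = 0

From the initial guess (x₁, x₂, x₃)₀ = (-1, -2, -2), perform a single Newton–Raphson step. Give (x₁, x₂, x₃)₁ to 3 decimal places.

At (-1, -2, -2): F = (-8.000, -6.000, -1.000).
Jacobian J = [[4·x₁, -4·x₂, 1], [0, -x₃, -x₂ + 1], [-2·x₂, -2·x₁ + 1, 2·x₃]].
At the point, J = [[-4.000, 8.000, 1.000], [0.000, 2.000, 3.000], [4.000, 3.000, -4.000]] (det J = 156.000).
Solving J·Δ = −F gives Δ = (0.615, 1.154, 1.231).
Then the next iterate is (x₁, x₂, x₃)₁ = (-0.385, -0.846, -0.769).

(-0.385, -0.846, -0.769)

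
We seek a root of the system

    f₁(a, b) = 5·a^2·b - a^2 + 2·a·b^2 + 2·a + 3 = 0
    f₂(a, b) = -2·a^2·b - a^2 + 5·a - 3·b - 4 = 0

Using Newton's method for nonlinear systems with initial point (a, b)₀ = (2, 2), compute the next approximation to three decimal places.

(-0.088, 3.029)

At (2, 2): F = (59.000, -20.000).
Jacobian J = [[10·a·b - 2·a + 2·b^2 + 2, 5·a^2 + 4·a·b], [-4·a·b - 2·a + 5, -2·a^2 - 3]].
At the point, J = [[46.000, 36.000], [-15.000, -11.000]] (det J = 34.000).
Solving J·Δ = −F gives Δ = (-2.088, 1.029).
Then the next iterate is (a, b)₁ = (-0.088, 3.029).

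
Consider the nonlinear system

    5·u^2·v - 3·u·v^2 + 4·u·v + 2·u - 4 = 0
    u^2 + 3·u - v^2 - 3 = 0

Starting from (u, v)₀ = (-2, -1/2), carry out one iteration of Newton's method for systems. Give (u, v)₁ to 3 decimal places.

At (-2, -1/2): F = (-12.500, -5.250).
Jacobian J = [[10·u·v - 3·v^2 + 4·v + 2, 5·u^2 - 6·u·v + 4·u], [2·u + 3, -2·v]].
At the point, J = [[9.250, 6.000], [-1.000, 1.000]] (det J = 15.250).
Solving J·Δ = −F gives Δ = (-1.246, 4.004).
Then the next iterate is (u, v)₁ = (-3.246, 3.504).

(-3.246, 3.504)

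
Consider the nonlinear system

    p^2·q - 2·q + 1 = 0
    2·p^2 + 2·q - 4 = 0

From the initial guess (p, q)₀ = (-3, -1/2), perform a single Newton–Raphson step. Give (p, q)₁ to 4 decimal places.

(-1.9333, -0.6000)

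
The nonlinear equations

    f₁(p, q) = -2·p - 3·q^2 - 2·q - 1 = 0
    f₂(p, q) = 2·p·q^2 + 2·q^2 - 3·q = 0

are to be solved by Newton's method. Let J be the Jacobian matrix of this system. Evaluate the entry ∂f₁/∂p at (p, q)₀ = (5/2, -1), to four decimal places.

∂f₁/∂p = -2.
At (5/2, -1) this is -2.0000.

-2.0000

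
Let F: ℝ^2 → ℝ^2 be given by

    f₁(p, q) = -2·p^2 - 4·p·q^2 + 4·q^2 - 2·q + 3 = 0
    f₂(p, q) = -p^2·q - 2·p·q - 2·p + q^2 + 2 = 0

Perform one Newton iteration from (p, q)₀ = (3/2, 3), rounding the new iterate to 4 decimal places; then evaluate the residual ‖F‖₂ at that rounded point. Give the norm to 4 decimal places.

At (3/2, 3): F = (-25.5000, -7.7500).
Jacobian J = [[-4·p - 4·q^2, -8·p·q + 8·q - 2], [-2·p·q - 2·q - 2, -p^2 - 2·p + 2·q]].
At the point, J = [[-42.0000, -14.0000], [-17.0000, 0.7500]] (det J = -269.5000).
Solving J·Δ = −F gives Δ = (-0.4736, -0.4007).
Then the next iterate is (p, q)₁ = (1.0264, 2.5993).
Re-evaluating at (1.0264, 2.5993): F = (-5.019066, -1.370637), so ‖F‖₂ = 5.2029.

5.2029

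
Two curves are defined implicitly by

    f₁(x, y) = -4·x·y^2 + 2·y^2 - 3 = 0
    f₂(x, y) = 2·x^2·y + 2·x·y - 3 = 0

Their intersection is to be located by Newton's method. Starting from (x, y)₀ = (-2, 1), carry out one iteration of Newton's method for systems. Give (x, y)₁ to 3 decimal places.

At (-2, 1): F = (7.000, 1.000).
Jacobian J = [[-4·y^2, -8·x·y + 4·y], [4·x·y + 2·y, 2·x^2 + 2·x]].
At the point, J = [[-4.000, 20.000], [-6.000, 4.000]] (det J = 104.000).
Solving J·Δ = −F gives Δ = (-0.077, -0.365).
Then the next iterate is (x, y)₁ = (-2.077, 0.635).

(-2.077, 0.635)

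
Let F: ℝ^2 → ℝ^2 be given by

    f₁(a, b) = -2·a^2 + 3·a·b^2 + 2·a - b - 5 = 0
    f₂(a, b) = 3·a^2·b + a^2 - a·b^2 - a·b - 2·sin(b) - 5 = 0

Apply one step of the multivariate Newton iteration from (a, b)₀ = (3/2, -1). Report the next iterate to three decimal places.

(0.229, -0.973)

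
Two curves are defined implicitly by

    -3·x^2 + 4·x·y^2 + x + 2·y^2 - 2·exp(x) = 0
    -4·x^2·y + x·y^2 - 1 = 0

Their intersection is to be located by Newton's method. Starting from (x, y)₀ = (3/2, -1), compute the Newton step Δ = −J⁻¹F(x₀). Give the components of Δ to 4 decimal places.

(-0.6232, 0.1166)

At (3/2, -1): F = (-6.213378, 9.5000).
Jacobian J = [[-6·x + 4·y^2 - 2·exp(x) + 1, 8·x·y + 4·y], [-8·x·y + y^2, -4·x^2 + 2·x·y]].
At the point, J = [[-12.963378, -16.0000], [13.0000, -12.0000]] (det J = 363.560538).
Solving J·Δ = −F gives Δ = (-0.6232, 0.1166).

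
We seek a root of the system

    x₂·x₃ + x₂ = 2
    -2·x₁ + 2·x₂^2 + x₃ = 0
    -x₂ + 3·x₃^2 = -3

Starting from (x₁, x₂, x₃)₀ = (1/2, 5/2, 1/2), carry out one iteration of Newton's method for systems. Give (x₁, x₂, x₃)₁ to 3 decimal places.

At (1/2, 5/2, 1/2): F = (1.750, 12.000, 1.250).
Jacobian J = [[0, x₃ + 1, x₂], [-2, 4·x₂, 1], [0, -1, 6·x₃]].
At the point, J = [[0.000, 1.500, 2.500], [-2.000, 10.000, 1.000], [0.000, -1.000, 3.000]] (det J = 14.000).
Solving J·Δ = −F gives Δ = (4.223, -0.304, -0.518).
Then the next iterate is (x₁, x₂, x₃)₁ = (4.723, 2.196, -0.018).

(4.723, 2.196, -0.018)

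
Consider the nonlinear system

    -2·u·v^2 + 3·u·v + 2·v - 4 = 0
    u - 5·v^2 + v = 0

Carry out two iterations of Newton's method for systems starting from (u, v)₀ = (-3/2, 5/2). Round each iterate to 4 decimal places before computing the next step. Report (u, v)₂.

At (-3/2, 5/2): F = (8.5000, -30.2500).
Jacobian J = [[-2·v^2 + 3·v, -4·u·v + 3·u + 2], [1, -10·v + 1]].
At the point, J = [[-5.0000, 12.5000], [1.0000, -24.0000]] (det J = 107.5000).
Solving J·Δ = −F gives Δ = (-1.6198, -1.3279).
Then the next iterate is (u, v)₁ = (-3.1198, 1.1721).
Round to (-3.1198, 1.1721) and repeat: F = (-4.053875, -8.816792), J = [[0.768663, 7.267470], [1.0000, -10.7210]].
Δ = (6.9342, -0.1756), so (u, v)₂ = (3.8144, 0.9965).

(3.8144, 0.9965)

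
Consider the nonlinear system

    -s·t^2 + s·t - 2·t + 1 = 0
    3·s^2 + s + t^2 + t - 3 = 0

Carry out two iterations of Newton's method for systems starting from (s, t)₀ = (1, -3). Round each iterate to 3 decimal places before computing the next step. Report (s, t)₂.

At (1, -3): F = (-5.000, 7.000).
Jacobian J = [[-t^2 + t, -2·s·t + s - 2], [6·s + 1, 2·t + 1]].
At the point, J = [[-12.000, 5.000], [7.000, -5.000]] (det J = 25.000).
Solving J·Δ = −F gives Δ = (0.400, 1.960).
Then the next iterate is (s, t)₁ = (1.400, -1.040).
Round to (1.400, -1.040) and repeat: F = (0.10976, 4.32160), J = [[-2.12160, 2.312], [9.400, -1.080]].
Δ = (-0.520, -0.525), so (s, t)₂ = (0.880, -1.565).

(0.880, -1.565)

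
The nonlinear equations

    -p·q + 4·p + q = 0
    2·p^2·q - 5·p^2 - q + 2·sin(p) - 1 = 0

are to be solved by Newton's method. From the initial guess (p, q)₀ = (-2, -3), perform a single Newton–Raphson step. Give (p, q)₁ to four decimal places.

(-1.8453, 2.3056)

At (-2, -3): F = (-17.0000, -43.818595).
Jacobian J = [[-q + 4, -p + 1], [4·p·q - 10·p + 2·cos(p), 2·p^2 - 1]].
At the point, J = [[7.0000, 3.0000], [43.167706, 7.0000]] (det J = -80.503119).
Solving J·Δ = −F gives Δ = (0.1547, 5.3056).
Then the next iterate is (p, q)₁ = (-1.8453, 2.3056).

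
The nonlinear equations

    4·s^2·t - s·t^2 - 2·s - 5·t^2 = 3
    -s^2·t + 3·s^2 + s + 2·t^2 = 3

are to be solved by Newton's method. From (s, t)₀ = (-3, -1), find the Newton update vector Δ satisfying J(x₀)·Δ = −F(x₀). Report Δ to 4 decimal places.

At (-3, -1): F = (-35.0000, 32.0000).
Jacobian J = [[8·s·t - t^2 - 2, 4·s^2 - 2·s·t - 10·t], [-2·s·t + 6·s + 1, -s^2 + 4·t]].
At the point, J = [[21.0000, 40.0000], [-23.0000, -13.0000]] (det J = 647.0000).
Solving J·Δ = −F gives Δ = (1.2751, 0.2056).

(1.2751, 0.2056)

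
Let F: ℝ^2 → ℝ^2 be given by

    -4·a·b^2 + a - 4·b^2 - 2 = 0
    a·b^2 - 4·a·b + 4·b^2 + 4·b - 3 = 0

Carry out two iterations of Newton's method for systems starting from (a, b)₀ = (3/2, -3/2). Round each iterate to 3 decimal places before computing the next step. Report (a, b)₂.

At (3/2, -3/2): F = (-23.000, 12.375).
Jacobian J = [[-4·b^2 + 1, -8·a·b - 8·b], [b^2 - 4·b, 2·a·b - 4·a + 8·b + 4]].
At the point, J = [[-8.000, 30.000], [8.250, -18.500]] (det J = -99.500).
Solving J·Δ = −F gives Δ = (0.545, 0.912).
Then the next iterate is (a, b)₁ = (2.045, -0.588).
Round to (2.045, -0.588) and repeat: F = (-4.16616, 1.54786), J = [[-0.38298, 14.32368], [2.69774, -11.28892]].
Δ = (0.724, 0.310), so (a, b)₂ = (2.769, -0.278).

(2.769, -0.278)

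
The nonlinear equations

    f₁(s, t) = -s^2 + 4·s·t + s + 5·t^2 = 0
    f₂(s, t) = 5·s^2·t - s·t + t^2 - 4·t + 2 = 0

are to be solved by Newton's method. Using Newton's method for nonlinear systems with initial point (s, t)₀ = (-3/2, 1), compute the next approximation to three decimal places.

At (-3/2, 1): F = (-4.750, 11.750).
Jacobian J = [[-2·s + 4·t + 1, 4·s + 10·t], [10·s·t - t, 5·s^2 - s + 2·t - 4]].
At the point, J = [[8.000, 4.000], [-16.000, 10.750]] (det J = 150.000).
Solving J·Δ = −F gives Δ = (0.654, -0.120).
Then the next iterate is (s, t)₁ = (-0.846, 0.880).

(-0.846, 0.880)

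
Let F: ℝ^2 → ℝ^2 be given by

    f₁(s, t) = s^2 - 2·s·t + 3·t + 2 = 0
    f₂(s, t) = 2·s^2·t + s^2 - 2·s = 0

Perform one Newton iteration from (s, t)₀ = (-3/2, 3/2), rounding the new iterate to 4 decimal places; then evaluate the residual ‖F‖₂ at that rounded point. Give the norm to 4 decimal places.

2.7503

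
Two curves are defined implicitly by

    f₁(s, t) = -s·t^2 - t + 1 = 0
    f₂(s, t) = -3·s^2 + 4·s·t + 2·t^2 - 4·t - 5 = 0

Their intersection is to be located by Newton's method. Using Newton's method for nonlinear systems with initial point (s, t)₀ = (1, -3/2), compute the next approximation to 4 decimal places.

At (1, -3/2): F = (0.2500, -3.5000).
Jacobian J = [[-t^2, -2·s·t - 1], [-6·s + 4·t, 4·s + 4·t - 4]].
At the point, J = [[-2.2500, 2.0000], [-12.0000, -6.0000]] (det J = 37.5000).
Solving J·Δ = −F gives Δ = (-0.1467, -0.2900).
Then the next iterate is (s, t)₁ = (0.8533, -1.7900).

(0.8533, -1.7900)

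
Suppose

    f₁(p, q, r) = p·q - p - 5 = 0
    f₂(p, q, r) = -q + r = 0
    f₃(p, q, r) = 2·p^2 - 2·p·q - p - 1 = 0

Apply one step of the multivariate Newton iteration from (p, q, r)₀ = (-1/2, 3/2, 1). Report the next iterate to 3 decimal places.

(-2.300, -10.800, -10.800)

At (-1/2, 3/2, 1): F = (-5.250, -0.500, 1.500).
Jacobian J = [[q - 1, p, 0], [0, -1, 1], [4·p - 2·q - 1, -2·p, 0]].
At the point, J = [[0.500, -0.500, 0.000], [0.000, -1.000, 1.000], [-6.000, 1.000, 0.000]] (det J = 2.500).
Solving J·Δ = −F gives Δ = (-1.800, -12.300, -11.800).
Then the next iterate is (p, q, r)₁ = (-2.300, -10.800, -10.800).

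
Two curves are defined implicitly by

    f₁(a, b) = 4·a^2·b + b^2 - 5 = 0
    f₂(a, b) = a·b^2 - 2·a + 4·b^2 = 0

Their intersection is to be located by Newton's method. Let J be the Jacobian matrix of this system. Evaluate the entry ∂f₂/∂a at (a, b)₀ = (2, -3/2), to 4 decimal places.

0.2500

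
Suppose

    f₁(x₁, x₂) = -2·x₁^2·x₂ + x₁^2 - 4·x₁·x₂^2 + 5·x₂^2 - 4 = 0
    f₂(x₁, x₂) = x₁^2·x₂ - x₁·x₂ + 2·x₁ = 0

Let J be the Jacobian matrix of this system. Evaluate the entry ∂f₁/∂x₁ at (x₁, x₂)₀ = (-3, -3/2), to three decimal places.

∂f₁/∂x₁ = -4·x₁·x₂ + 2·x₁ - 4·x₂^2.
At (-3, -3/2) this is -33.000.

-33.000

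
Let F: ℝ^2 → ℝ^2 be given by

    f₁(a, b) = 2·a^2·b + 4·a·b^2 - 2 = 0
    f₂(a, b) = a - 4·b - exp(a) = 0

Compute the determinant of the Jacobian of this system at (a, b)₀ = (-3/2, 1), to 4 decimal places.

13.8265

J = [[4·a·b + 4·b^2, 2·a^2 + 8·a·b], [-exp(a) + 1, -4]].
At the point, J = [[-2.0000, -7.5000], [0.776870, -4.0000]].
det J = 13.8265.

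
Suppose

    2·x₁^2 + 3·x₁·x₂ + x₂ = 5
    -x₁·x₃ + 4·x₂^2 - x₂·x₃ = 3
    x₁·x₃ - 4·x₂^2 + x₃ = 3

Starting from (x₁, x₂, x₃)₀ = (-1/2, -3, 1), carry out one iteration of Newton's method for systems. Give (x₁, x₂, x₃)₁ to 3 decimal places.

(-0.845, -1.400, 1.900)

At (-1/2, -3, 1): F = (-3.000, 36.500, -38.500).
Jacobian J = [[4·x₁ + 3·x₂, 3·x₁ + 1, 0], [-x₃, 8·x₂ - x₃, -x₁ - x₂], [x₃, -8·x₂, x₁ + 1]].
At the point, J = [[-11.000, -0.500, 0.000], [-1.000, -25.000, 3.500], [1.000, 24.000, 0.500]] (det J = 1059.500).
Solving J·Δ = −F gives Δ = (-0.345, 1.600, 0.900).
Then the next iterate is (x₁, x₂, x₃)₁ = (-0.845, -1.400, 1.900).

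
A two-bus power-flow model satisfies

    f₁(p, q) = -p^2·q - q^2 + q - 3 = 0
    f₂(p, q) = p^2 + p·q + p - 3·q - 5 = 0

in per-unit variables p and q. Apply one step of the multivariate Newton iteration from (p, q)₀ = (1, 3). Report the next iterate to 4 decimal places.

(1.6250, 0.3750)

At (1, 3): F = (-12.0000, -9.0000).
Jacobian J = [[-2·p·q, -p^2 - 2·q + 1], [2·p + q + 1, p - 3]].
At the point, J = [[-6.0000, -6.0000], [6.0000, -2.0000]] (det J = 48.0000).
Solving J·Δ = −F gives Δ = (0.6250, -2.6250).
Then the next iterate is (p, q)₁ = (1.6250, 0.3750).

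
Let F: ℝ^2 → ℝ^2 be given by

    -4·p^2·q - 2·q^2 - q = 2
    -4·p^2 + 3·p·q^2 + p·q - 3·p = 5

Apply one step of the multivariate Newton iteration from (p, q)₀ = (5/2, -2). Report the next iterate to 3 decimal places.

(1.466, -1.966)

At (5/2, -2): F = (42.000, -12.500).
Jacobian J = [[-8·p·q, -4·p^2 - 4·q - 1], [-8·p + 3·q^2 + q - 3, 6·p·q + p]].
At the point, J = [[40.000, -18.000], [-13.000, -27.500]] (det J = -1334.000).
Solving J·Δ = −F gives Δ = (-1.034, 0.034).
Then the next iterate is (p, q)₁ = (1.466, -1.966).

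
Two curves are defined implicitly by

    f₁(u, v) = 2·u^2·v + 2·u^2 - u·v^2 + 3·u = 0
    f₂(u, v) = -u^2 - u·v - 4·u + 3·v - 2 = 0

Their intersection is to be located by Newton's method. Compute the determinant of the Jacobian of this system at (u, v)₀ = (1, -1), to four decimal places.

24.0000

J = [[4·u·v + 4·u - v^2 + 3, 2·u^2 - 2·u·v], [-2·u - v - 4, -u + 3]].
At the point, J = [[2.0000, 4.0000], [-5.0000, 2.0000]].
det J = 24.0000.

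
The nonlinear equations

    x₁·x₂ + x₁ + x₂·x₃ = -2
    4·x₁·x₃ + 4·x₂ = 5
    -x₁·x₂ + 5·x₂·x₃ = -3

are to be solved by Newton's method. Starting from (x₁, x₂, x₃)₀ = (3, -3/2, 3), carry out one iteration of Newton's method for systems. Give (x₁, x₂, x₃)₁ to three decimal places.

(2.619, -1.307, 1.233)

At (3, -3/2, 3): F = (-4.000, 25.000, -15.000).
Jacobian J = [[x₂ + 1, x₁ + x₃, x₂], [4·x₃, 4, 4·x₁], [-x₂, -x₁ + 5·x₃, 5·x₂]].
At the point, J = [[-0.500, 6.000, -1.500], [12.000, 4.000, 12.000], [1.500, 12.000, -7.500]] (det J = 528.000).
Solving J·Δ = −F gives Δ = (-0.381, 0.193, -1.767).
Then the next iterate is (x₁, x₂, x₃)₁ = (2.619, -1.307, 1.233).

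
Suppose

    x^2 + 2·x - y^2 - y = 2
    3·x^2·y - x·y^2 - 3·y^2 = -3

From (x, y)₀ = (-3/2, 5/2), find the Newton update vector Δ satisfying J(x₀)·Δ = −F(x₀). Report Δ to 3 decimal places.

At (-3/2, 5/2): F = (-11.500, 10.500).
Jacobian J = [[2·x + 2, -2·y - 1], [6·x·y - y^2, 3·x^2 - 2·x·y - 6·y]].
At the point, J = [[-1.000, -6.000], [-28.750, -0.750]] (det J = -171.750).
Solving J·Δ = −F gives Δ = (0.417, -1.986).

(0.417, -1.986)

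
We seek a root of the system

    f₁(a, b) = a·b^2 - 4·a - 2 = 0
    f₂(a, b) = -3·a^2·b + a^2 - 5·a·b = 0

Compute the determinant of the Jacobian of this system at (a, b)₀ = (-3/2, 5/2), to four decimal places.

54.1875

J = [[b^2 - 4, 2·a·b], [-6·a·b + 2·a - 5·b, -3·a^2 - 5·a]].
At the point, J = [[2.2500, -7.5000], [7.0000, 0.7500]].
det J = 54.1875.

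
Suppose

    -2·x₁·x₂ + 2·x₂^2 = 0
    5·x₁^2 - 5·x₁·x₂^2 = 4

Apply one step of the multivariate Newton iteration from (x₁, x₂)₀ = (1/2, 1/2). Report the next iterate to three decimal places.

At (1/2, 1/2): F = (0.000, -3.375).
Jacobian J = [[-2·x₂, -2·x₁ + 4·x₂], [10·x₁ - 5·x₂^2, -10·x₁·x₂]].
At the point, J = [[-1.000, 1.000], [3.750, -2.500]] (det J = -1.250).
Solving J·Δ = −F gives Δ = (2.700, 2.700).
Then the next iterate is (x₁, x₂)₁ = (3.200, 3.200).

(3.200, 3.200)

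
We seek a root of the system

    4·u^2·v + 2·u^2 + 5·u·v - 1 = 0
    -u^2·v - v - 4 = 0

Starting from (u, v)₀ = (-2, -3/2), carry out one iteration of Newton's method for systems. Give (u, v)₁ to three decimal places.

At (-2, -3/2): F = (-2.000, 3.500).
Jacobian J = [[8·u·v + 4·u + 5·v, 4·u^2 + 5·u], [-2·u·v, -u^2 - 1]].
At the point, J = [[8.500, 6.000], [-6.000, -5.000]] (det J = -6.500).
Solving J·Δ = −F gives Δ = (-1.692, 2.731).
Then the next iterate is (u, v)₁ = (-3.692, 1.231).

(-3.692, 1.231)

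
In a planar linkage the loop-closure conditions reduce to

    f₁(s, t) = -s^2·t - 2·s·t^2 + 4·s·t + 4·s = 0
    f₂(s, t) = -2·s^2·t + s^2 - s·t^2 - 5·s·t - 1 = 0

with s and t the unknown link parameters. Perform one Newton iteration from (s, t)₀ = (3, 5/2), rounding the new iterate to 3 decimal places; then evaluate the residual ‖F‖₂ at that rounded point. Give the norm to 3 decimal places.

6.566

At (3, 5/2): F = (-18.000, -93.250).
Jacobian J = [[-2·s·t - 2·t^2 + 4·t + 4, -s^2 - 4·s·t + 4·s], [-4·s·t + 2·s - t^2 - 5·t, -2·s^2 - 2·s·t - 5·s]].
At the point, J = [[-13.500, -27.000], [-42.750, -48.000]] (det J = -506.250).
Solving J·Δ = −F gives Δ = (-3.267, 0.967).
Then the next iterate is (s, t)₁ = (-0.267, 3.467).
Re-evaluating at (-0.267, 3.467): F = (1.40081, 6.41478), so ‖F‖₂ = 6.566.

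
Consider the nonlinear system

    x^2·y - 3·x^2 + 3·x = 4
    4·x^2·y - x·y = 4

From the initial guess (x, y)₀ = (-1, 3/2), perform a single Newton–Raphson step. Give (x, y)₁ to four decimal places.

(0.0575, 3.6552)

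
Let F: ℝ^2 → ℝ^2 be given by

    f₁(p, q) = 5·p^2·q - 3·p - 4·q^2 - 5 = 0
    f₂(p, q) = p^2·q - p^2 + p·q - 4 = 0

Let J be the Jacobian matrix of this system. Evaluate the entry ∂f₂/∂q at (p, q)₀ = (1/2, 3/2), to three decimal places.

0.750

∂f₂/∂q = p^2 + p.
At (1/2, 3/2) this is 0.750.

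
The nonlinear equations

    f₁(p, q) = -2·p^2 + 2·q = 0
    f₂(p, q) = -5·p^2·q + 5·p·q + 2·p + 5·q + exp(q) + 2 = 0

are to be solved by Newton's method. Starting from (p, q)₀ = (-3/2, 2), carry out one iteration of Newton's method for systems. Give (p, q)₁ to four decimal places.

(-1.1284, 1.1351)

At (-3/2, 2): F = (-0.5000, -21.110944).
Jacobian J = [[-4·p, 2], [-10·p·q + 5·q + 2, -5·p^2 + 5·p + exp(q) + 5]].
At the point, J = [[6.0000, 2.0000], [42.0000, -6.360944]] (det J = -122.165663).
Solving J·Δ = −F gives Δ = (0.3716, -0.8649).
Then the next iterate is (p, q)₁ = (-1.1284, 1.1351).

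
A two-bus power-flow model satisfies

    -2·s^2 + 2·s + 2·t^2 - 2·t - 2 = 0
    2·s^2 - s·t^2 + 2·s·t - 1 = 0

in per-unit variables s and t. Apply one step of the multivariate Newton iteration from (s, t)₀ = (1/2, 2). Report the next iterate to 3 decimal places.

(0.542, 1.583)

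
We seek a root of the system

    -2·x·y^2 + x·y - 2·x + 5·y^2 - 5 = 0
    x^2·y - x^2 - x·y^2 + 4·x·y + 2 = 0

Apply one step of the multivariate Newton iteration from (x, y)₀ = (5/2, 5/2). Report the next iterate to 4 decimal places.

At (5/2, 5/2): F = (-3.7500, 20.7500).
Jacobian J = [[-2·y^2 + y - 2, -4·x·y + x + 10·y], [2·x·y - 2·x - y^2 + 4·y, x^2 - 2·x·y + 4·x]].
At the point, J = [[-12.0000, 2.5000], [11.2500, 3.7500]] (det J = -73.1250).
Solving J·Δ = −F gives Δ = (-0.9017, -2.8282).
Then the next iterate is (x, y)₁ = (1.5983, -0.3282).

(1.5983, -0.3282)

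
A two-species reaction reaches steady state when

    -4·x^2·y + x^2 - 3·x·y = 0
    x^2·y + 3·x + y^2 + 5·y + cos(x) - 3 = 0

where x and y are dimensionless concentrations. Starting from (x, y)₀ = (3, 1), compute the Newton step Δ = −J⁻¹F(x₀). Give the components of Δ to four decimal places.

(-5.1788, 1.6168)

At (3, 1): F = (-36.0000, 20.010008).
Jacobian J = [[-8·x·y + 2·x - 3·y, -4·x^2 - 3·x], [2·x·y - sin(x) + 3, x^2 + 2·y + 5]].
At the point, J = [[-21.0000, -45.0000], [8.858880, 16.0000]] (det J = 62.649600).
Solving J·Δ = −F gives Δ = (-5.1788, 1.6168).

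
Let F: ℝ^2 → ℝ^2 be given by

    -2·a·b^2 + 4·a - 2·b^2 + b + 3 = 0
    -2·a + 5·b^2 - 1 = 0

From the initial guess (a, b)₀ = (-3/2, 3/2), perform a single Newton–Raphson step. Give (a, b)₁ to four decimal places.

(82.0000, 11.7500)

At (-3/2, 3/2): F = (0.7500, 13.2500).
Jacobian J = [[-2·b^2 + 4, -4·a·b - 4·b + 1], [-2, 10·b]].
At the point, J = [[-0.5000, 4.0000], [-2.0000, 15.0000]] (det J = 0.5000).
Solving J·Δ = −F gives Δ = (83.5000, 10.2500).
Then the next iterate is (a, b)₁ = (82.0000, 11.7500).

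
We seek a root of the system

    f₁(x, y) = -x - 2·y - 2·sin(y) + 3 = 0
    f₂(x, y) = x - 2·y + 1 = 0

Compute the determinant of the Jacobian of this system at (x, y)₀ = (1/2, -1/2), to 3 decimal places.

5.755

J = [[-1, -2·cos(y) - 2], [1, -2]].
At the point, J = [[-1.000, -3.75517], [1.000, -2.000]].
det J = 5.755.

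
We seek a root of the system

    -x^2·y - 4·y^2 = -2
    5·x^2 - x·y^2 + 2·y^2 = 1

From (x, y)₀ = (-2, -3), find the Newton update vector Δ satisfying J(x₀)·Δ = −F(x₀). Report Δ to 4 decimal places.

(0.6590, 1.4954)

At (-2, -3): F = (-22.0000, 55.0000).
Jacobian J = [[-2·x·y, -x^2 - 8·y], [10·x - y^2, -2·x·y + 4·y]].
At the point, J = [[-12.0000, 20.0000], [-29.0000, -24.0000]] (det J = 868.0000).
Solving J·Δ = −F gives Δ = (0.6590, 1.4954).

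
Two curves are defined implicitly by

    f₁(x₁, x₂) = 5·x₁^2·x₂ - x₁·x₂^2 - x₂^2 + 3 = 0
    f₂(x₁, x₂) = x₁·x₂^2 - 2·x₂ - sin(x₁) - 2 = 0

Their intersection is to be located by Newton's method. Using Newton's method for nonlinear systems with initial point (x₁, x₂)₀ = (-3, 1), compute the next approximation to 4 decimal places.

At (-3, 1): F = (50.0000, -6.858880).
Jacobian J = [[10·x₁·x₂ - x₂^2, 5·x₁^2 - 2·x₁·x₂ - 2·x₂], [x₂^2 - cos(x₁), 2·x₁·x₂ - 2]].
At the point, J = [[-31.0000, 49.0000], [1.989992, -8.0000]] (det J = 150.490368).
Solving J·Δ = −F gives Δ = (0.4247, -0.7517).
Then the next iterate is (x₁, x₂)₁ = (-2.5753, 0.2483).

(-2.5753, 0.2483)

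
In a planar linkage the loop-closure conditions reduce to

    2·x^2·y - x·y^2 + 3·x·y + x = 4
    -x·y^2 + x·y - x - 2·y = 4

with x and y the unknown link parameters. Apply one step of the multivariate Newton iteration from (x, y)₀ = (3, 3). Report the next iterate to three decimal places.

At (3, 3): F = (53.000, -31.000).
Jacobian J = [[4·x·y - y^2 + 3·y + 1, 2·x^2 - 2·x·y + 3·x], [-y^2 + y - 1, -2·x·y + x - 2]].
At the point, J = [[37.000, 9.000], [-7.000, -17.000]] (det J = -566.000).
Solving J·Δ = −F gives Δ = (-1.099, -1.371).
Then the next iterate is (x, y)₁ = (1.901, 1.629).

(1.901, 1.629)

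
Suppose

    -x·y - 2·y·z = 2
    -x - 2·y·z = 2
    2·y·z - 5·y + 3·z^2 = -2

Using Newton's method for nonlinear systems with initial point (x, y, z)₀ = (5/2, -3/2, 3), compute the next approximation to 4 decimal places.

(0.2083, -1.2917, 1.1528)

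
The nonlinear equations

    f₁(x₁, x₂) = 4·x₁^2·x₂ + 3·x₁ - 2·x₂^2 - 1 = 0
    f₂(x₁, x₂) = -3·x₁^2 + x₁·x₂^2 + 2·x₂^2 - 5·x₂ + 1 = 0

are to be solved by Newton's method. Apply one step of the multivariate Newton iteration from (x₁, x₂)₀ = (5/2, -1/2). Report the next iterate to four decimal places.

(1.5465, -0.5065)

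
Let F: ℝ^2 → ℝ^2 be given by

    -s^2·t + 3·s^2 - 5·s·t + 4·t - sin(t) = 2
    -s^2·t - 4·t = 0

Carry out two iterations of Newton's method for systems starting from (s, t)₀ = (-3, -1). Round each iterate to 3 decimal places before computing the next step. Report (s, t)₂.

(-1.229, -0.172)

At (-3, -1): F = (15.84147, 13.000).
Jacobian J = [[-2·s·t + 6·s - 5·t, -s^2 - 5·s - cos(t) + 4], [-2·s·t, -s^2 - 4]].
At the point, J = [[-19.000, 9.45970], [-6.000, -13.000]] (det J = 303.75819).
Solving J·Δ = −F gives Δ = (1.083, 0.500).
Then the next iterate is (s, t)₁ = (-1.917, -0.500).
Round to (-1.917, -0.500) and repeat: F = (4.54904, 3.83744), J = [[-10.919, 9.03253], [-1.917, -7.67489]].
Δ = (0.688, 0.328), so (s, t)₂ = (-1.229, -0.172).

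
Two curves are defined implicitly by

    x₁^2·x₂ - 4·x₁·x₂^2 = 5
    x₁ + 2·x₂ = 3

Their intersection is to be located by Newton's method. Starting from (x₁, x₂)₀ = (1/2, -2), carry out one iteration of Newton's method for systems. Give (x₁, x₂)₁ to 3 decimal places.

(1.102, 0.949)

At (1/2, -2): F = (-13.500, -6.500).
Jacobian J = [[2·x₁·x₂ - 4·x₂^2, x₁^2 - 8·x₁·x₂], [1, 2]].
At the point, J = [[-18.000, 8.250], [1.000, 2.000]] (det J = -44.250).
Solving J·Δ = −F gives Δ = (0.602, 2.949).
Then the next iterate is (x₁, x₂)₁ = (1.102, 0.949).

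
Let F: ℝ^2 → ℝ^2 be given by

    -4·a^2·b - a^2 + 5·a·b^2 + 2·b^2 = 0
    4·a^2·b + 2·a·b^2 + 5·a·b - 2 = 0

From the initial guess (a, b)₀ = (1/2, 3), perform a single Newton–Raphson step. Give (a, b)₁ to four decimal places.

(0.3832, 1.7110)

At (1/2, 3): F = (37.2500, 17.5000).
Jacobian J = [[-8·a·b - 2·a + 5·b^2, -4·a^2 + 10·a·b + 4·b], [8·a·b + 2·b^2 + 5·b, 4·a^2 + 4·a·b + 5·a]].
At the point, J = [[32.0000, 26.0000], [45.0000, 9.5000]] (det J = -866.0000).
Solving J·Δ = −F gives Δ = (-0.1168, -1.2890).
Then the next iterate is (a, b)₁ = (0.3832, 1.7110).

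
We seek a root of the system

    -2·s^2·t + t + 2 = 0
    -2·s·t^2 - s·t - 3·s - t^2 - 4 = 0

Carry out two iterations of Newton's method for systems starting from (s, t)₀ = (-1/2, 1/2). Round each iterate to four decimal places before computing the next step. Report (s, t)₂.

At (-1/2, 1/2): F = (2.2500, -2.2500).
Jacobian J = [[-4·s·t, -2·s^2 + 1], [-2·t^2 - t - 3, -4·s·t - s - 2·t]].
At the point, J = [[1.0000, 0.5000], [-4.0000, 0.5000]] (det J = 2.5000).
Solving J·Δ = −F gives Δ = (-0.9000, -2.7000).
Then the next iterate is (s, t)₁ = (-1.4000, -2.2000).
Round to (-1.4000, -2.2000) and repeat: F = (8.4240, 5.8320), J = [[-12.3200, -2.9200], [-10.4800, -6.5200]].
Δ = (0.7621, -0.3305), so (s, t)₂ = (-0.6379, -2.5305).

(-0.6379, -2.5305)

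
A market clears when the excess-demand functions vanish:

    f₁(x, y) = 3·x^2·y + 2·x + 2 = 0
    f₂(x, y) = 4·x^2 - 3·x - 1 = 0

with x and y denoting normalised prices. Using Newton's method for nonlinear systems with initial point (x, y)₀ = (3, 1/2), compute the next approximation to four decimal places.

At (3, 1/2): F = (21.5000, 26.0000).
Jacobian J = [[6·x·y + 2, 3·x^2], [8·x - 3, 0]].
At the point, J = [[11.0000, 27.0000], [21.0000, 0.0000]] (det J = -567.0000).
Solving J·Δ = −F gives Δ = (-1.2381, -0.2919).
Then the next iterate is (x, y)₁ = (1.7619, 0.2081).

(1.7619, 0.2081)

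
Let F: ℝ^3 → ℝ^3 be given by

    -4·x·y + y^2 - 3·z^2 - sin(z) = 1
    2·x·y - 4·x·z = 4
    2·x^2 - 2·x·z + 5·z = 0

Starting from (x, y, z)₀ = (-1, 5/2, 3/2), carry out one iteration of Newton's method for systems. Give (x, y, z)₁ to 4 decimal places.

At (-1, 5/2, 3/2): F = (7.502505, -3.0000, 12.5000).
Jacobian J = [[-4·y, -4·x + 2·y, -6·z - cos(z)], [2·y - 4·z, 2·x, -4·x], [4·x - 2·z, 0, -2·x + 5]].
At the point, J = [[-10.0000, 9.0000, -9.070737], [-1.0000, -2.0000, 4.0000], [-7.0000, 0.0000, 7.0000]] (det J = 77.990321).
Solving J·Δ = −F gives Δ = (-3.9389, -10.9798, -5.7246).
Then the next iterate is (x, y, z)₁ = (-4.9389, -8.4798, -4.2246).

(-4.9389, -8.4798, -4.2246)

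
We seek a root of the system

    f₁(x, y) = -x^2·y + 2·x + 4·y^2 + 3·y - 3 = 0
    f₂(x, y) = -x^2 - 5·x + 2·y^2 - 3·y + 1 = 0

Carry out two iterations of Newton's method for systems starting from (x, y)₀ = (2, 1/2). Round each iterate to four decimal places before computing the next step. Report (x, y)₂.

(-0.5298, 1.4762)

At (2, 1/2): F = (1.5000, -14.0000).
Jacobian J = [[-2·x·y + 2, -x^2 + 8·y + 3], [-2·x - 5, 4·y - 3]].
At the point, J = [[0.0000, 3.0000], [-9.0000, -1.0000]] (det J = 27.0000).
Solving J·Δ = −F gives Δ = (-1.5000, -0.5000).
Then the next iterate is (x, y)₁ = (0.5000, 0.0000).
Round to (0.5000, 0.0000) and repeat: F = (-2.0000, -1.7500), J = [[2.0000, 2.7500], [-6.0000, -3.0000]].
Δ = (-1.0298, 1.4762), so (x, y)₂ = (-0.5298, 1.4762).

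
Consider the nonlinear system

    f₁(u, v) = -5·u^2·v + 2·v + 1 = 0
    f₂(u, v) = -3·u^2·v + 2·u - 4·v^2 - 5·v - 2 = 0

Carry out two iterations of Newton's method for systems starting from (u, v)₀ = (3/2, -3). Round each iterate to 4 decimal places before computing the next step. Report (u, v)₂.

(0.7567, -1.5203)

At (3/2, -3): F = (28.7500, 0.2500).
Jacobian J = [[-10·u·v, -5·u^2 + 2], [-6·u·v + 2, -3·u^2 - 8·v - 5]].
At the point, J = [[45.0000, -9.2500], [29.0000, 12.2500]] (det J = 819.5000).
Solving J·Δ = −F gives Δ = (-0.4326, 1.0037).
Then the next iterate is (u, v)₁ = (1.0674, -1.9963).
Round to (1.0674, -1.9963) and repeat: F = (8.379750, 0.998855), J = [[21.308506, -3.696714], [14.785104, 7.552372]].
Δ = (-0.3107, 0.4760), so (u, v)₂ = (0.7567, -1.5203).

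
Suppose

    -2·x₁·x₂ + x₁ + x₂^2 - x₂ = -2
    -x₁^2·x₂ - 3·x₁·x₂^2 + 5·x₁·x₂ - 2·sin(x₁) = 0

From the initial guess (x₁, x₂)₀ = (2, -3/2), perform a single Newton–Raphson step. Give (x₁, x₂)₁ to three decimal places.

At (2, -3/2): F = (13.750, -24.31859).
Jacobian J = [[-2·x₂ + 1, -2·x₁ + 2·x₂ - 1], [-2·x₁·x₂ - 3·x₂^2 + 5·x₂ - 2·cos(x₁), -x₁^2 - 6·x₁·x₂ + 5·x₁]].
At the point, J = [[4.000, -8.000], [-7.41771, 24.000]] (det J = 36.65835).
Solving J·Δ = −F gives Δ = (-3.695, -0.129).
Then the next iterate is (x₁, x₂)₁ = (-1.695, -1.629).

(-1.695, -1.629)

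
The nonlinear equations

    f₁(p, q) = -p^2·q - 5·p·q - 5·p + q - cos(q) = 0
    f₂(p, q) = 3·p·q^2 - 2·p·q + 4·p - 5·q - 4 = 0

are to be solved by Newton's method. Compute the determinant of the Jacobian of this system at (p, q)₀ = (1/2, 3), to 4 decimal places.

-28.7780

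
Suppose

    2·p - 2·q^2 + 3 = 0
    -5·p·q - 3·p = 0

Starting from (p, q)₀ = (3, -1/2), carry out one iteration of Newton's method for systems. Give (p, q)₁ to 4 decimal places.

At (3, -1/2): F = (8.5000, -1.5000).
Jacobian J = [[2, -4·q], [-5·q - 3, -5·p]].
At the point, J = [[2.0000, 2.0000], [-0.5000, -15.0000]] (det J = -29.0000).
Solving J·Δ = −F gives Δ = (-4.2931, 0.0431).
Then the next iterate is (p, q)₁ = (-1.2931, -0.4569).

(-1.2931, -0.4569)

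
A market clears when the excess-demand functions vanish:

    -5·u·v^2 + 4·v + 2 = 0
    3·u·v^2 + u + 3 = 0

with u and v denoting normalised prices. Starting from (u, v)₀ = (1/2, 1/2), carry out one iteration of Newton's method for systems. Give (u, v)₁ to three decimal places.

At (1/2, 1/2): F = (3.375, 3.875).
Jacobian J = [[-5·v^2, -10·u·v + 4], [3·v^2 + 1, 6·u·v]].
At the point, J = [[-1.250, 1.500], [1.750, 1.500]] (det J = -4.500).
Solving J·Δ = −F gives Δ = (-0.167, -2.389).
Then the next iterate is (u, v)₁ = (0.333, -1.889).

(0.333, -1.889)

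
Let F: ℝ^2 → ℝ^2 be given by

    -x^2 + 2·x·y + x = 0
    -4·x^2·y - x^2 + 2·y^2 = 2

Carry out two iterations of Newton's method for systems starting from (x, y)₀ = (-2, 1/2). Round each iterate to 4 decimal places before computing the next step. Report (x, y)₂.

(-0.0550, 0.8557)

At (-2, 1/2): F = (-8.0000, -13.5000).
Jacobian J = [[-2·x + 2·y + 1, 2·x], [-8·x·y - 2·x, -4·x^2 + 4·y]].
At the point, J = [[6.0000, -4.0000], [12.0000, -14.0000]] (det J = -36.0000).
Solving J·Δ = −F gives Δ = (1.6111, 0.4167).
Then the next iterate is (x, y)₁ = (-0.3889, 0.9167).
Round to (-0.3889, 0.9167) and repeat: F = (-1.253152, -1.025144), J = [[3.6112, -0.7778], [3.629837, 3.061827]].
Δ = (0.3339, -0.0610), so (x, y)₂ = (-0.0550, 0.8557).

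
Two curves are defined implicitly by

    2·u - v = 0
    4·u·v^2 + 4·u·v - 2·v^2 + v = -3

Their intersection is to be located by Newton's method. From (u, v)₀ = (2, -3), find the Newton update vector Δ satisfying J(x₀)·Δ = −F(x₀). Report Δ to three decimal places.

(-5.300, -3.600)

At (2, -3): F = (7.000, 30.000).
Jacobian J = [[2, -1], [4·v^2 + 4·v, 8·u·v + 4·u - 4·v + 1]].
At the point, J = [[2.000, -1.000], [24.000, -27.000]] (det J = -30.000).
Solving J·Δ = −F gives Δ = (-5.300, -3.600).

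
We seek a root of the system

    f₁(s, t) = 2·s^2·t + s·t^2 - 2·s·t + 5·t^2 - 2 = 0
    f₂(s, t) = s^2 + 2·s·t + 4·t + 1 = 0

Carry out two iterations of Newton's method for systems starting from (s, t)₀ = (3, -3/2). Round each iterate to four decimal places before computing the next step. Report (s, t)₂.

(1.2456, -0.3727)

At (3, -3/2): F = (-2.0000, -5.0000).
Jacobian J = [[4·s·t + t^2 - 2·t, 2·s^2 + 2·s·t - 2·s + 10·t], [2·s + 2·t, 2·s + 4]].
At the point, J = [[-12.7500, -12.0000], [3.0000, 10.0000]] (det J = -91.5000).
Solving J·Δ = −F gives Δ = (-0.8743, 0.7623).
Then the next iterate is (s, t)₁ = (2.1257, -0.7377).
Round to (2.1257, -0.7377) and repeat: F = (-1.652670, -0.568457), J = [[-4.252914, -5.727457], [2.7760, 8.2514]].
Δ = (-0.8801, 0.3650), so (s, t)₂ = (1.2456, -0.3727).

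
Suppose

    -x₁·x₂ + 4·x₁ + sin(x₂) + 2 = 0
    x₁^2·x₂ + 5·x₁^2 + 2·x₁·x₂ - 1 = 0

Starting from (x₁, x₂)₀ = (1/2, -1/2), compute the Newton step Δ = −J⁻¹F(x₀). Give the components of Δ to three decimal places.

At (1/2, -1/2): F = (3.77057, -0.375).
Jacobian J = [[-x₂ + 4, -x₁ + cos(x₂)], [2·x₁·x₂ + 10·x₁ + 2·x₂, x₁^2 + 2·x₁]].
At the point, J = [[4.500, 0.37758], [3.500, 1.250]] (det J = 4.30346).
Solving J·Δ = −F gives Δ = (-1.128, 3.459).

(-1.128, 3.459)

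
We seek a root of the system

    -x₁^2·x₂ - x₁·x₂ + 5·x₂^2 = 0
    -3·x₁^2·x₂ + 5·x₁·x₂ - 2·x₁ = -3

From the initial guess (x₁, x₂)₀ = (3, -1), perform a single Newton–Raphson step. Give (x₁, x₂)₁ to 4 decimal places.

(3.0380, -0.2152)

At (3, -1): F = (17.0000, 9.0000).
Jacobian J = [[-2·x₁·x₂ - x₂, -x₁^2 - x₁ + 10·x₂], [-6·x₁·x₂ + 5·x₂ - 2, -3·x₁^2 + 5·x₁]].
At the point, J = [[7.0000, -22.0000], [11.0000, -12.0000]] (det J = 158.0000).
Solving J·Δ = −F gives Δ = (0.0380, 0.7848).
Then the next iterate is (x₁, x₂)₁ = (3.0380, -0.2152).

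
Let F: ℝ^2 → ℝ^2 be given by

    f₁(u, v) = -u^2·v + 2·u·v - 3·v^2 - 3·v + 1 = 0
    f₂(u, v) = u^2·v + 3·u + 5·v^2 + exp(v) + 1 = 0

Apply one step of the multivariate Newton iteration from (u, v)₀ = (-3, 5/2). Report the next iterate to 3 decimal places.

(-1.131, 1.731)

At (-3, 5/2): F = (-62.750, 57.93249).
Jacobian J = [[-2·u·v + 2·v, -u^2 + 2·u - 6·v - 3], [2·u·v + 3, u^2 + 10·v + exp(v)]].
At the point, J = [[20.000, -33.000], [-12.000, 46.18249]] (det J = 527.64988).
Solving J·Δ = −F gives Δ = (1.869, -0.769).
Then the next iterate is (u, v)₁ = (-1.131, 1.731).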